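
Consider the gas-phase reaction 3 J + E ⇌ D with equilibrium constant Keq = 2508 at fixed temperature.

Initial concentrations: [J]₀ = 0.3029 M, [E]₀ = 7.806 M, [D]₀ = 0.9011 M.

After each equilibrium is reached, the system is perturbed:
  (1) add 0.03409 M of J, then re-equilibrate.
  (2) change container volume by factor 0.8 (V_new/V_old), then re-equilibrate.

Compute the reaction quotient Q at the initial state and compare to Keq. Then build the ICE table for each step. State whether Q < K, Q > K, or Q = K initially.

Q₀ = 4.154; Q < K (proceeds forward)

Q₀ = 4.154 vs Keq = 2508 ⇒ Q<K, forward
Step 1:
                    J           E           D
  I            0.3029       7.806      0.9011
  C           -0.2658    -0.08859     0.08859
  E           0.03712       7.717      0.9897
  solve Keq expr → x = 0.08859; check Q = 2508
Then add 0.03409 M of J.
Step 2:
                    J           E           D
  I           0.07121       7.717      0.9897
  C          -0.03393    -0.01131     0.01131
  E           0.03728       7.706       1.001
  solve Keq expr → x = 0.01131; check Q = 2508
Then change container volume by factor 0.8 (V_new/V_old).
Step 3:
                    J           E           D
  I           0.04659       9.633       1.251
  C         -0.009284   -0.003095    0.003095
  E           0.03731        9.63       1.254
  solve Keq expr → x = 0.003095; check Q = 2508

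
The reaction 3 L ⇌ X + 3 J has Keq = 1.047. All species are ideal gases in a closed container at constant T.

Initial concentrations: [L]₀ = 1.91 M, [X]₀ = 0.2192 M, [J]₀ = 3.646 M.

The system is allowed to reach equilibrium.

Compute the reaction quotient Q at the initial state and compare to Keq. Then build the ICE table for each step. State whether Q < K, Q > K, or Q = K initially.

Q₀ = 1.525; Q > K (proceeds reverse)

Q₀ = 1.525 vs Keq = 1.047 ⇒ Q>K, reverse
Step 1:
                   L          X          J
  I             1.91     0.2192      3.646
  C          0.09379   -0.03126   -0.09379
  E            2.004     0.1879      3.552
  solve Keq expr → x = -0.03126; check Q = 1.047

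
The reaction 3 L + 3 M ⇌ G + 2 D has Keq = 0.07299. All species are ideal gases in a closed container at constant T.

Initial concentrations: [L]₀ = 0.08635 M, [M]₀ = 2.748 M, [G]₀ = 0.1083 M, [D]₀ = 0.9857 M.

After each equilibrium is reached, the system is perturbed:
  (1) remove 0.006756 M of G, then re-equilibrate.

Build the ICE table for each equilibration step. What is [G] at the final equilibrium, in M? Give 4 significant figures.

Q₀ = 7.876 vs Keq = 0.07299 ⇒ Q>K, reverse
Step 1:
                   L          M          G          D
  init       0.08635      2.748     0.1083     0.9857
  Δ           0.1821     0.1821   -0.06072    -0.1214
  eq          0.2685       2.93    0.04758     0.8643
  solve Keq expr → x = -0.06072; check Q = 0.07299
Then remove 0.006756 M of G.
Step 2:
                   L          M          G          D
  init        0.2685       2.93    0.04083     0.8643
  Δ        -0.007016  -0.007016   0.002339   0.004678
  eq          0.2615      2.923    0.04317     0.8689
  solve Keq expr → x = 0.002339; check Q = 0.07299

[G]_eq = 0.04317 M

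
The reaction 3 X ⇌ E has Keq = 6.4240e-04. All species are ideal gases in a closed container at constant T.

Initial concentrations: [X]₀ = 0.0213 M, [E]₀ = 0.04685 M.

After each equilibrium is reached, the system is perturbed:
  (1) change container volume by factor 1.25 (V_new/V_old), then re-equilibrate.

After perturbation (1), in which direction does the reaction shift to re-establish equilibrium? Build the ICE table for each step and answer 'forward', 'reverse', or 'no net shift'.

Direction: reverse

Q₀ = 4848 vs Keq = 6.4240e-04 ⇒ Q>K, reverse
Step 1:
                  X         E
  I          0.0213   0.04685
  C          0.1405  -0.04685
  E          0.1618 2.7232e-06
  solve Keq expr → x = -0.04685; check Q = 6.4240e-04
Then change container volume by factor 1.25 (V_new/V_old).
Step 2:
                  X         E
  I          0.1295 2.1786e-06
  C       2.3526e-06 -7.8420e-07
  E          0.1295 1.3943e-06
  solve Keq expr → x = -7.8420e-07; check Q = 6.4240e-04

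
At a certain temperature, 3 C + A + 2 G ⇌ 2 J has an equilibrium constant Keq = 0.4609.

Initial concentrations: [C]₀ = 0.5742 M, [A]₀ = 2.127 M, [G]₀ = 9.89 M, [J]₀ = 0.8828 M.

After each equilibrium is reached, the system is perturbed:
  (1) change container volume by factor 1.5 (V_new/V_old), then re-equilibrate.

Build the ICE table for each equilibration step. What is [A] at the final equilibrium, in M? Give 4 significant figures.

[A]_eq = 1.376 M

Q₀ = 0.01979 vs Keq = 0.4609 ⇒ Q<K, forward
Step 1:
                  C         A         G         J
  Initial    0.5742     2.127      9.89    0.8828
  Change    -0.3329    -0.111   -0.2219    0.2219
  Equil      0.2413     2.016     9.668     1.105
  solve Keq expr → x = 0.111; check Q = 0.4609
Then change container volume by factor 1.5 (V_new/V_old).
Step 2:
                  C         A         G         J
  Initial    0.1609     1.344     6.445    0.7365
  Change    0.09549   0.03183   0.06366  -0.06366
  Equil      0.2564     1.376     6.509    0.6728
  solve Keq expr → x = -0.03183; check Q = 0.4609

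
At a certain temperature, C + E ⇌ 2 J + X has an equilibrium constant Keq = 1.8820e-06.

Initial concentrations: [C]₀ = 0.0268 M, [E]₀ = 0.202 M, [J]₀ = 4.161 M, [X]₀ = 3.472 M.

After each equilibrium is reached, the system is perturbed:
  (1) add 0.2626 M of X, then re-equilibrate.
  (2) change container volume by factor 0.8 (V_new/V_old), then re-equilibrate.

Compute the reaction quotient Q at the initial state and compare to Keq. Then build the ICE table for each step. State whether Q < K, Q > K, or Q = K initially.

Q₀ = 1.1104e+04; Q > K (proceeds reverse)

Q₀ = 1.1104e+04 vs Keq = 1.8820e-06 ⇒ Q>K, reverse
Step 1:
                   C          E          J          X
  Initial     0.0268      0.202      4.161      3.472
  Change       2.079      2.079     -4.158     -2.079
  Equil        2.106      2.281   0.002548      1.393
  solve Keq expr → x = -2.079; check Q = 1.8820e-06
Then add 0.2626 M of X.
Step 2:
                   C          E          J          X
  Initial      2.106      2.281   0.002548      1.655
  Change  1.0531e-04 1.0531e-04 -2.1063e-04 -1.0531e-04
  Equil        2.106      2.281   0.002337      1.655
  solve Keq expr → x = -1.0531e-04; check Q = 1.8820e-06
Then change container volume by factor 0.8 (V_new/V_old).
Step 3:
                   C          E          J          X
  Initial      2.633      2.852   0.002922      2.069
  Change  1.5410e-04 1.5410e-04 -3.0820e-04 -1.5410e-04
  Equil        2.633      2.852   0.002613      2.069
  solve Keq expr → x = -1.5410e-04; check Q = 1.8820e-06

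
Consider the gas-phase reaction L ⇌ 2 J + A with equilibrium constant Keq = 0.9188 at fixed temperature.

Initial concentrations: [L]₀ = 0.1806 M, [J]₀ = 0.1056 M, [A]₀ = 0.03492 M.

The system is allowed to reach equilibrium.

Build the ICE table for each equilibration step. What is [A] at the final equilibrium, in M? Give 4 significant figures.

Q₀ = 0.002156 vs Keq = 0.9188 ⇒ Q<K, forward
Step 1:
                  L         J         A
  Initial    0.1806    0.1056   0.03492
  Change    -0.1483    0.2967    0.1483
  Equil     0.03227    0.4023    0.1832
  solve Keq expr → x = 0.1483; check Q = 0.9188

[A]_eq = 0.1832 M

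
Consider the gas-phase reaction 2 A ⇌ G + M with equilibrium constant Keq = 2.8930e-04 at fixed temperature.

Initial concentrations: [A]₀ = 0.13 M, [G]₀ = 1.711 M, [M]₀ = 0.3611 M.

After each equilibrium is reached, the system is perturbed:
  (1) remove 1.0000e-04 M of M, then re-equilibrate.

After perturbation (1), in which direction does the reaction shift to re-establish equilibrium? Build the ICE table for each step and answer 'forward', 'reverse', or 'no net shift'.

Q₀ = 36.56 vs Keq = 2.8930e-04 ⇒ Q>K, reverse
Step 1:
                   A          G          M
  I             0.13      1.711     0.3611
  C           0.7219    -0.3609    -0.3609
  E           0.8519       1.35 1.5551e-04
  solve Keq expr → x = -0.3609; check Q = 2.8930e-04
Then remove 1.0000e-04 M of M.
Step 2:
                   A          G          M
  I           0.8519       1.35 5.5512e-05
  C       -1.9983e-04 9.9916e-05 9.9916e-05
  E           0.8517       1.35 1.5543e-04
  solve Keq expr → x = 9.9916e-05; check Q = 2.8930e-04

Direction: forward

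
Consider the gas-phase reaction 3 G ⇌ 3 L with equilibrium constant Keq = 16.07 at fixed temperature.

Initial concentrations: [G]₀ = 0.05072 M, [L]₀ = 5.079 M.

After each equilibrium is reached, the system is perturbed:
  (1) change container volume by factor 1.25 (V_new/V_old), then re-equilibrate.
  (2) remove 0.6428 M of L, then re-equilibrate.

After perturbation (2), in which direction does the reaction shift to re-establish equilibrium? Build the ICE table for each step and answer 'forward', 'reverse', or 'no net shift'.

Direction: forward

Q₀ = 1.0041e+06 vs Keq = 16.07 ⇒ Q>K, reverse
Step 1:
                   G          L
  Initial    0.05072      5.079
  Change       1.405     -1.405
  Equil        1.456      3.674
  solve Keq expr → x = -0.4684; check Q = 16.07
Then change container volume by factor 1.25 (V_new/V_old).
Step 2:
                   G          L
  Initial      1.165      2.939
  Change           0          0
  Equil        1.165      2.939
  solve Keq expr → x = 0; check Q = 16.07
Then remove 0.6428 M of L.
Step 3:
                   G          L
  Initial      1.165      2.296
  Change     -0.1824     0.1824
  Equil       0.9823      2.479
  solve Keq expr → x = 0.06081; check Q = 16.07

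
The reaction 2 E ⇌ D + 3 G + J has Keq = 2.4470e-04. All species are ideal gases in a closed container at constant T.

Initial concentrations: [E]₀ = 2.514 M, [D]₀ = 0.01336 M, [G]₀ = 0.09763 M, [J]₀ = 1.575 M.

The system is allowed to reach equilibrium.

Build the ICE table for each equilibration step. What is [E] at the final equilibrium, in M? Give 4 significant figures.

Q₀ = 3.0982e-06 vs Keq = 2.4470e-04 ⇒ Q<K, forward
Step 1:
                  E         D         G         J
  I           2.514   0.01336   0.09763     1.575
  C        -0.09665   0.04833     0.145   0.04833
  E           2.417   0.06169    0.2426     1.623
  solve Keq expr → x = 0.04833; check Q = 2.4470e-04

[E]_eq = 2.417 M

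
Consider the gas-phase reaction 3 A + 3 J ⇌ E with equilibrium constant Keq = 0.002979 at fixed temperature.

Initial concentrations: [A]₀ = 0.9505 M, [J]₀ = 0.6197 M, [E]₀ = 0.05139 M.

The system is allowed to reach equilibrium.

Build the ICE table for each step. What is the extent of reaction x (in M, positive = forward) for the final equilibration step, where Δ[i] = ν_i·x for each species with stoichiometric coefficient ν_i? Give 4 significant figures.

x = -0.04959 M

Q₀ = 0.2515 vs Keq = 0.002979 ⇒ Q>K, reverse
Step 1:
                    A           J           E
  Initial      0.9505      0.6197     0.05139
  Change       0.1488      0.1488    -0.04959
  Equil         1.099      0.7685    0.001796
  solve Keq expr → x = -0.04959; check Q = 0.002979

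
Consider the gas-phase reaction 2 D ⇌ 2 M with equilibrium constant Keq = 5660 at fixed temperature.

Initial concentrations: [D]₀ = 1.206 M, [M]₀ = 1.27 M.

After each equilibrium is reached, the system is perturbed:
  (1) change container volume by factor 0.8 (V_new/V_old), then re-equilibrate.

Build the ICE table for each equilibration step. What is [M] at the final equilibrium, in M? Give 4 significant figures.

Q₀ = 1.109 vs Keq = 5660 ⇒ Q<K, forward
Step 1:
                  D         M
  Initial     1.206      1.27
  Change     -1.174     1.174
  Equil     0.03248     2.444
  solve Keq expr → x = 0.5868; check Q = 5660
Then change container volume by factor 0.8 (V_new/V_old).
Step 2:
                  D         M
  Initial    0.0406     3.054
  Change          0         0
  Equil      0.0406     3.054
  solve Keq expr → x = 0; check Q = 5660

[M]_eq = 3.054 M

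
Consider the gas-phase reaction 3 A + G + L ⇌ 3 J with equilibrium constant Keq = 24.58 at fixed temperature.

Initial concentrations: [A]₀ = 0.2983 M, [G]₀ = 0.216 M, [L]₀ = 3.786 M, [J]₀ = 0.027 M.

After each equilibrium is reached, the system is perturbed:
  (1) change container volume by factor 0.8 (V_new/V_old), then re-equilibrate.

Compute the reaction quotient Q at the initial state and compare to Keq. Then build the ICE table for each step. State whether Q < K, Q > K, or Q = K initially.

Q₀ = 9.0677e-04; Q < K (proceeds forward)

Q₀ = 9.0677e-04 vs Keq = 24.58 ⇒ Q<K, forward
Step 1:
                   A          G          L          J
  init        0.2983      0.216      3.786      0.027
  Δ          -0.2022   -0.06741   -0.06741     0.2022
  eq         0.09607     0.1486      3.719     0.2292
  solve Keq expr → x = 0.06741; check Q = 24.58
Then change container volume by factor 0.8 (V_new/V_old).
Step 2:
                   A          G          L          J
  init        0.1201     0.1857      4.648     0.2865
  Δ         -0.01162  -0.003872  -0.003872    0.01162
  eq          0.1085     0.1819      4.644     0.2981
  solve Keq expr → x = 0.003872; check Q = 24.58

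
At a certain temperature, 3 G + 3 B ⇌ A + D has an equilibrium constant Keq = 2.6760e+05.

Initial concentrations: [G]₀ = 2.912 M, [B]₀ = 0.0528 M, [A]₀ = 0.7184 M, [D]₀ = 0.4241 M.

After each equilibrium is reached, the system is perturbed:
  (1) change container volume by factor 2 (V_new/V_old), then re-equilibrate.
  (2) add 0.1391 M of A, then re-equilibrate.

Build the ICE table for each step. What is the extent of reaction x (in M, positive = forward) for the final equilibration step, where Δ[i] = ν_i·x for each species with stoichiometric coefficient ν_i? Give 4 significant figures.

Q₀ = 83.82 vs Keq = 2.6760e+05 ⇒ Q<K, forward
Step 1:
                   G          B          A          D
  Initial      2.912     0.0528     0.7184     0.4241
  Change    -0.04908   -0.04908    0.01636    0.01636
  Equil        2.863   0.003721     0.7348     0.4405
  solve Keq expr → x = 0.01636; check Q = 2.6760e+05
Then change container volume by factor 2 (V_new/V_old).
Step 2:
                   G          B          A          D
  Initial      1.431   0.001861     0.3674     0.2202
  Change    0.002808   0.002808 -9.3607e-04 -9.3607e-04
  Equil        1.434   0.004669     0.3664     0.2193
  solve Keq expr → x = -9.3607e-04; check Q = 2.6760e+05
Then add 0.1391 M of A.
Step 3:
                   G          B          A          D
  Initial      1.434   0.004669     0.5055     0.2193
  Change  5.2477e-04 5.2477e-04 -1.7492e-04 -1.7492e-04
  Equil        1.435   0.005194     0.5054     0.2191
  solve Keq expr → x = -1.7492e-04; check Q = 2.6760e+05

x = -1.7492e-04 M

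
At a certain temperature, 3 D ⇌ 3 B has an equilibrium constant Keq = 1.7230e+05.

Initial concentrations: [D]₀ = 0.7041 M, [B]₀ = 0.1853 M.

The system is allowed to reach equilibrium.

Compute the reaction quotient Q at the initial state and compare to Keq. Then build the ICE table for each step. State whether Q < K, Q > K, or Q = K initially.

Q₀ = 0.01823 vs Keq = 1.7230e+05 ⇒ Q<K, forward
Step 1:
                   D          B
  I           0.7041     0.1853
  C          -0.6884     0.6884
  E           0.0157     0.8737
  solve Keq expr → x = 0.2295; check Q = 1.7230e+05

Q₀ = 0.01823; Q < K (proceeds forward)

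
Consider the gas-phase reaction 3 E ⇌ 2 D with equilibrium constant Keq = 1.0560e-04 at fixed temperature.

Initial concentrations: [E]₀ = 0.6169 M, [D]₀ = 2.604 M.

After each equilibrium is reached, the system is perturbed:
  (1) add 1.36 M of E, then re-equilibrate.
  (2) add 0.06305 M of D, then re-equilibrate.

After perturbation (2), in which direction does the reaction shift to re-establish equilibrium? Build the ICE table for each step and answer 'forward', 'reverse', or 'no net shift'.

Direction: reverse

Q₀ = 28.88 vs Keq = 1.0560e-04 ⇒ Q>K, reverse
Step 1:
                    E           D
  Initial      0.6169       2.604
  Change        3.765       -2.51
  Equil         4.382     0.09425
  solve Keq expr → x = -1.255; check Q = 1.0560e-04
Then add 1.36 M of E.
Step 2:
                    E           D
  Initial       5.742     0.09425
  Change     -0.06699     0.04466
  Equil         5.675      0.1389
  solve Keq expr → x = 0.02233; check Q = 1.0560e-04
Then add 0.06305 M of D.
Step 3:
                    E           D
  Initial       5.675       0.202
  Change      0.08962    -0.05975
  Equil         5.764      0.1422
  solve Keq expr → x = -0.02987; check Q = 1.0560e-04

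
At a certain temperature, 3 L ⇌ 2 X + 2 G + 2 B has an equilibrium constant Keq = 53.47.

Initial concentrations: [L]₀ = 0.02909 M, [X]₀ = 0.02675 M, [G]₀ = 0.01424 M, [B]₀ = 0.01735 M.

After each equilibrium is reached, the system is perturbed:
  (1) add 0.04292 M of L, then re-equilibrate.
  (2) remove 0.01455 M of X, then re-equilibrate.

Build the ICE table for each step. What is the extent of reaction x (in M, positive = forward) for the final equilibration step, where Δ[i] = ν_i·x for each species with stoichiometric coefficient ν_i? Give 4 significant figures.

Q₀ = 1.7743e-06 vs Keq = 53.47 ⇒ Q<K, forward
Step 1:
                  L         X         G         B
  Initial   0.02909   0.02675   0.01424   0.01735
  Change    -0.0287   0.01913   0.01913   0.01913
  Equil   3.8794e-04   0.04588   0.03337   0.03648
  solve Keq expr → x = 0.009567; check Q = 53.47
Then add 0.04292 M of L.
Step 2:
                  L         X         G         B
  Initial   0.04331   0.04588   0.03337   0.03648
  Change   -0.04214   0.02809   0.02809   0.02809
  Equil    0.001173   0.07397   0.06146   0.06457
  solve Keq expr → x = 0.01405; check Q = 53.47
Then remove 0.01455 M of X.
Step 3:
                  L         X         G         B
  Initial  0.001173   0.05942   0.06146   0.06457
  Change  -1.5588e-04 1.0392e-04 1.0392e-04 1.0392e-04
  Equil    0.001017   0.05953   0.06157   0.06468
  solve Keq expr → x = 5.1961e-05; check Q = 53.47

x = 5.1961e-05 M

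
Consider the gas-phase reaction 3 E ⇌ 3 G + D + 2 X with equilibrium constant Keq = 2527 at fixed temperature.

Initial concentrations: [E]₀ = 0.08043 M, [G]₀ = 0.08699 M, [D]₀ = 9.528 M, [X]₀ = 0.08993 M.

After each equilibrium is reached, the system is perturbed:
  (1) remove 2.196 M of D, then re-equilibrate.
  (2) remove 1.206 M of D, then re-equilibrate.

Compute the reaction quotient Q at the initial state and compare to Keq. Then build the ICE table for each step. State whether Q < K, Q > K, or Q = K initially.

Q₀ = 0.09749; Q < K (proceeds forward)

Q₀ = 0.09749 vs Keq = 2527 ⇒ Q<K, forward
Step 1:
                   E          G          D          X
  I          0.08043    0.08699      9.528    0.08993
  C         -0.07371    0.07371    0.02457    0.04914
  E          0.00672     0.1607      9.553     0.1391
  solve Keq expr → x = 0.02457; check Q = 2527
Then remove 2.196 M of D.
Step 2:
                   E          G          D          X
  I          0.00672     0.1607      7.357     0.1391
  C       -5.2954e-04 5.2954e-04 1.7651e-04 3.5303e-04
  E          0.00619     0.1612      7.357     0.1394
  solve Keq expr → x = 1.7651e-04; check Q = 2527
Then remove 1.206 M of D.
Step 3:
                   E          G          D          X
  I          0.00619     0.1612      6.151     0.1394
  C       -3.3996e-04 3.3996e-04 1.1332e-04 2.2664e-04
  E          0.00585     0.1616      6.151     0.1396
  solve Keq expr → x = 1.1332e-04; check Q = 2527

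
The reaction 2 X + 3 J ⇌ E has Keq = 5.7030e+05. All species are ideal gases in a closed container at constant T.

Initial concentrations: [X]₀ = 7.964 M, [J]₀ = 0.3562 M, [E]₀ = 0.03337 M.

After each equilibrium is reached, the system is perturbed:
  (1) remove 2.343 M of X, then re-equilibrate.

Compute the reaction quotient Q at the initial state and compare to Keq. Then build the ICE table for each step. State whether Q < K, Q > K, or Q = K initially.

Q₀ = 0.01164; Q < K (proceeds forward)

Q₀ = 0.01164 vs Keq = 5.7030e+05 ⇒ Q<K, forward
Step 1:
                   X          J          E
  Initial      7.964     0.3562    0.03337
  Change     -0.2364    -0.3546     0.1182
  Equil        7.728   0.001645     0.1516
  solve Keq expr → x = 0.1182; check Q = 5.7030e+05
Then remove 2.343 M of X.
Step 2:
                   X          J          E
  Initial      5.385   0.001645     0.1516
  Change  2.9810e-04 4.4715e-04 -1.4905e-04
  Equil        5.385   0.002092     0.1514
  solve Keq expr → x = -1.4905e-04; check Q = 5.7030e+05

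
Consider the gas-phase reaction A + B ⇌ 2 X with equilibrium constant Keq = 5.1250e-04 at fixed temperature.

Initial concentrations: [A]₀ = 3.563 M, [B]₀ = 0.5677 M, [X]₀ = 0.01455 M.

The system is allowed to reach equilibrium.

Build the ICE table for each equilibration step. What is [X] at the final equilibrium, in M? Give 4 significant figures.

Q₀ = 1.0466e-04 vs Keq = 5.1250e-04 ⇒ Q<K, forward
Step 1:
                  A         B         X
  I           3.563    0.5677   0.01455
  C        -0.00868  -0.00868   0.01736
  E           3.554     0.559   0.03191
  solve Keq expr → x = 0.00868; check Q = 5.1250e-04

[X]_eq = 0.03191 M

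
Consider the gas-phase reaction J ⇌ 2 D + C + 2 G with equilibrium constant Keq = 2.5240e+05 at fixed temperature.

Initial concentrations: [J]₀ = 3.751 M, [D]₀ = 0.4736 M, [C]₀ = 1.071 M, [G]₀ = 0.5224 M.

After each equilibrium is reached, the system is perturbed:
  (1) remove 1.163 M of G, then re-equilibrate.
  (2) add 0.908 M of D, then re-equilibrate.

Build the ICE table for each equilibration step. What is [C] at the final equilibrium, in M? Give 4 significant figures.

[C]_eq = 4.757 M

Q₀ = 0.01748 vs Keq = 2.5240e+05 ⇒ Q<K, forward
Step 1:
                    J           D           C           G
  Initial       3.751      0.4736       1.071      0.5224
  Change       -3.679       7.359       3.679       7.359
  Equil       0.07171       7.832        4.75       7.881
  solve Keq expr → x = 3.679; check Q = 2.5240e+05
Then remove 1.163 M of G.
Step 2:
                    J           D           C           G
  Initial     0.07171       7.832        4.75       6.718
  Change     -0.01833     0.03666     0.01833     0.03666
  Equil       0.05337       7.869       4.769       6.755
  solve Keq expr → x = 0.01833; check Q = 2.5240e+05
Then add 0.908 M of D.
Step 3:
                    J           D           C           G
  Initial     0.05337       8.777       4.769       6.755
  Change      0.01203    -0.02406    -0.01203    -0.02406
  Equil        0.0654       8.753       4.757       6.731
  solve Keq expr → x = -0.01203; check Q = 2.5240e+05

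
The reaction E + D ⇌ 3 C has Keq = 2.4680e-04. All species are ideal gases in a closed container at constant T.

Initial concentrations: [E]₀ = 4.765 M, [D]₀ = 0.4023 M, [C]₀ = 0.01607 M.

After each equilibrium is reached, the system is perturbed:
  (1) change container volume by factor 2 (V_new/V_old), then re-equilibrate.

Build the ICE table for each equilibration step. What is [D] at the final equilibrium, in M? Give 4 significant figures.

[D]_eq = 0.1879 M

Q₀ = 2.1649e-06 vs Keq = 2.4680e-04 ⇒ Q<K, forward
Step 1:
                   E          D          C
  Initial      4.765     0.4023    0.01607
  Change    -0.02014   -0.02014    0.06042
  Equil        4.745     0.3822    0.07649
  solve Keq expr → x = 0.02014; check Q = 2.4680e-04
Then change container volume by factor 2 (V_new/V_old).
Step 2:
                   E          D          C
  Initial      2.372     0.1911    0.03824
  Change   -0.003216  -0.003216   0.009647
  Equil        2.369     0.1879    0.04789
  solve Keq expr → x = 0.003216; check Q = 2.4680e-04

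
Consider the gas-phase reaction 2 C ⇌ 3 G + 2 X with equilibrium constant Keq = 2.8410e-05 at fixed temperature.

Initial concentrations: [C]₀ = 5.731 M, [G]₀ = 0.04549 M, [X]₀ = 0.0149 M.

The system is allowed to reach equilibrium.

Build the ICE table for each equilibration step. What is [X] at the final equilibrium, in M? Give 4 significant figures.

Q₀ = 6.3630e-10 vs Keq = 2.8410e-05 ⇒ Q<K, forward
Step 1:
                    C           G           X
  init          5.731     0.04549      0.0149
  Δ           -0.1679      0.2519      0.1679
  eq            5.563      0.2974      0.1828
  solve Keq expr → x = 0.08397; check Q = 2.8410e-05

[X]_eq = 0.1828 M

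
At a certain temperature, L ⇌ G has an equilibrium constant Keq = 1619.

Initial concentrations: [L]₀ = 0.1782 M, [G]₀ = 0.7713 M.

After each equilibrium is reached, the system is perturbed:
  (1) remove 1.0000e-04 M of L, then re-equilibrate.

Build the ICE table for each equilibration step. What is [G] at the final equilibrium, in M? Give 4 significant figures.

Q₀ = 4.328 vs Keq = 1619 ⇒ Q<K, forward
Step 1:
                   L          G
  Initial     0.1782     0.7713
  Change     -0.1776     0.1776
  Equil   5.8611e-04     0.9489
  solve Keq expr → x = 0.1776; check Q = 1619
Then remove 1.0000e-04 M of L.
Step 2:
                   L          G
  Initial 4.8611e-04     0.9489
  Change  9.9938e-05 -9.9938e-05
  Equil   5.8605e-04     0.9488
  solve Keq expr → x = -9.9938e-05; check Q = 1619

[G]_eq = 0.9488 M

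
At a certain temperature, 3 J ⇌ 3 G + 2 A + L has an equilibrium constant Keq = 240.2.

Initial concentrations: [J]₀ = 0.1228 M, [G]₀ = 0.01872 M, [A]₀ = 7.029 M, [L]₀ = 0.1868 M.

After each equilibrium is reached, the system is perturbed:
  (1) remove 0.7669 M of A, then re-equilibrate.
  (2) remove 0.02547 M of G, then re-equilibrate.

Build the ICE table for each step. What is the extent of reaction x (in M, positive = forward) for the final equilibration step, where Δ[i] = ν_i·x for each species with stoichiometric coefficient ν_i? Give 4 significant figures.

Q₀ = 0.0327 vs Keq = 240.2 ⇒ Q<K, forward
Step 1:
                    J           G           A           L
  Initial      0.1228     0.01872       7.029      0.1868
  Change     -0.08567     0.08567     0.05711     0.02856
  Equil       0.03713      0.1044       7.086      0.2154
  solve Keq expr → x = 0.02856; check Q = 240.2
Then remove 0.7669 M of A.
Step 2:
                    J           G           A           L
  Initial     0.03713      0.1044       6.319      0.2154
  Change    -0.002022    0.002022    0.001348  6.7402e-04
  Equil       0.03511      0.1064       6.321       0.216
  solve Keq expr → x = 6.7402e-04; check Q = 240.2
Then remove 0.02547 M of G.
Step 3:
                    J           G           A           L
  Initial     0.03511     0.08094       6.321       0.216
  Change    -0.006241    0.006241     0.00416     0.00208
  Equil       0.02887     0.08718       6.325      0.2181
  solve Keq expr → x = 0.00208; check Q = 240.2

x = 0.00208 M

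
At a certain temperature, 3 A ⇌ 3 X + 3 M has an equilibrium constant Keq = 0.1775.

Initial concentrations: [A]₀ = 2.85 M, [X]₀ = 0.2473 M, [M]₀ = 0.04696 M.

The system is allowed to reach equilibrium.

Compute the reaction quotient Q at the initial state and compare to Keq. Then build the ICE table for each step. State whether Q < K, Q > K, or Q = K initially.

Q₀ = 6.7658e-08 vs Keq = 0.1775 ⇒ Q<K, forward
Step 1:
                   A          X          M
  Initial       2.85     0.2473    0.04696
  Change     -0.9036     0.9036     0.9036
  Equil        1.946      1.151     0.9505
  solve Keq expr → x = 0.3012; check Q = 0.1775

Q₀ = 6.7658e-08; Q < K (proceeds forward)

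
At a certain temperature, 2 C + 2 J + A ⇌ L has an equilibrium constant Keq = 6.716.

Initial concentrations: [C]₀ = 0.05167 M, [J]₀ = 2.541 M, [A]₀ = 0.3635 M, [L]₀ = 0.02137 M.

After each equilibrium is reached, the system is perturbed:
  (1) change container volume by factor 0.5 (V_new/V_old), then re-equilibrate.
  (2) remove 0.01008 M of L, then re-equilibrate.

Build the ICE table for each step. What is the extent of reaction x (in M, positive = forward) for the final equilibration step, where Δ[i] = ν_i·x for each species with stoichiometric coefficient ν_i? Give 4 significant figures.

x = 7.7118e-04 M

Q₀ = 3.41 vs Keq = 6.716 ⇒ Q<K, forward
Step 1:
                  C         J         A         L
  init      0.05167     2.541    0.3635   0.02137
  Δ        -0.01022  -0.01022 -0.005112  0.005112
  eq        0.04145     2.531    0.3584   0.02648
  solve Keq expr → x = 0.005112; check Q = 6.716
Then change container volume by factor 0.5 (V_new/V_old).
Step 2:
                  C         J         A         L
  init      0.08289     5.062    0.7168   0.05296
  Δ        -0.05642  -0.05642  -0.02821   0.02821
  eq        0.02647     5.005    0.6886   0.08117
  solve Keq expr → x = 0.02821; check Q = 6.716
Then remove 0.01008 M of L.
Step 3:
                  C         J         A         L
  init      0.02647     5.005    0.6886   0.07109
  Δ       -0.001542 -0.001542 -7.7118e-04 7.7118e-04
  eq        0.02493     5.004    0.6878   0.07187
  solve Keq expr → x = 7.7118e-04; check Q = 6.716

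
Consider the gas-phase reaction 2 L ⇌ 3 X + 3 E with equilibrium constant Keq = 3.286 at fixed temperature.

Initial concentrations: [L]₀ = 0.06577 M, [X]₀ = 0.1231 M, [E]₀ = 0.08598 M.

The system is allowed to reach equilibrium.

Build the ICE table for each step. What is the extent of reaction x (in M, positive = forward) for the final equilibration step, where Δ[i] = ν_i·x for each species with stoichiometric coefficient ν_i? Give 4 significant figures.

x = 0.03081 M

Q₀ = 2.7410e-04 vs Keq = 3.286 ⇒ Q<K, forward
Step 1:
                    L           X           E
  init        0.06577      0.1231     0.08598
  Δ          -0.06161     0.09242     0.09242
  eq         0.004159      0.2155      0.1784
  solve Keq expr → x = 0.03081; check Q = 3.286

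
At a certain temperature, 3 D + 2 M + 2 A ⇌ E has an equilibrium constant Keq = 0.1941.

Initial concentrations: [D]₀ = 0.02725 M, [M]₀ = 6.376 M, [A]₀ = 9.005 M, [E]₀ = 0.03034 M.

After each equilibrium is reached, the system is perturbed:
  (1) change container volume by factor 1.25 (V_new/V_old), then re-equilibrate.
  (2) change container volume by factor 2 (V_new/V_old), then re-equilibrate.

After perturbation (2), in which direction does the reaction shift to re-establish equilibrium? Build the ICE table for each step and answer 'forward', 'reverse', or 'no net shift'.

Q₀ = 0.4548 vs Keq = 0.1941 ⇒ Q>K, reverse
Step 1:
                  D         M         A         E
  Initial   0.02725     6.376     9.005   0.03034
  Change   0.007841  0.005227  0.005227 -0.002614
  Equil     0.03509     6.381      9.01   0.02773
  solve Keq expr → x = -0.002614; check Q = 0.1941
Then change container volume by factor 1.25 (V_new/V_old).
Step 2:
                  D         M         A         E
  Initial   0.02807     5.105     7.208   0.02218
  Change    0.01272  0.008479  0.008479  -0.00424
  Equil     0.04079     5.113     7.217   0.01794
  solve Keq expr → x = -0.00424; check Q = 0.1941
Then change container volume by factor 2 (V_new/V_old).
Step 3:
                  D         M         A         E
  Initial    0.0204     2.557     3.608  0.008971
  Change    0.02283   0.01522   0.01522 -0.007609
  Equil     0.04322     2.572     3.624  0.001361
  solve Keq expr → x = -0.007609; check Q = 0.1941

Direction: reverse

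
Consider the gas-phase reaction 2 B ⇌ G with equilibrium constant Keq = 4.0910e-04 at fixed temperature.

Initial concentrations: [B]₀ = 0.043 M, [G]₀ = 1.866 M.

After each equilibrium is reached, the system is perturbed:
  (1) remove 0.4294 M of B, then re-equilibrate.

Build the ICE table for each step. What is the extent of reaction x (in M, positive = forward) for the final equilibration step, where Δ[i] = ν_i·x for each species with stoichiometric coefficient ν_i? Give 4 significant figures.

x = -0.00124 M

Q₀ = 1009 vs Keq = 4.0910e-04 ⇒ Q>K, reverse
Step 1:
                    B           G
  Initial       0.043       1.866
  Change         3.72       -1.86
  Equil         3.763    0.005794
  solve Keq expr → x = -1.86; check Q = 4.0910e-04
Then remove 0.4294 M of B.
Step 2:
                    B           G
  Initial       3.334    0.005794
  Change      0.00248    -0.00124
  Equil         3.336    0.004554
  solve Keq expr → x = -0.00124; check Q = 4.0910e-04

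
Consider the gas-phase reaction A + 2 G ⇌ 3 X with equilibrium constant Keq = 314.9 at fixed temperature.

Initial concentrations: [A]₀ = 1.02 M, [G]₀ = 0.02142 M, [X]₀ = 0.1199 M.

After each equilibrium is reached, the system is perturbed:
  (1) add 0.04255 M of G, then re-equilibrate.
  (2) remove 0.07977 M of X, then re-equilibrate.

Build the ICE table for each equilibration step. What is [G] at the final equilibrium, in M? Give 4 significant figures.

[G]_eq = 0.002717 M

Q₀ = 3.683 vs Keq = 314.9 ⇒ Q<K, forward
Step 1:
                  A         G         X
  Initial      1.02   0.02142    0.1199
  Change  -0.009126  -0.01825   0.02738
  Equil       1.011  0.003168    0.1473
  solve Keq expr → x = 0.009126; check Q = 314.9
Then add 0.04255 M of G.
Step 2:
                  A         G         X
  Initial     1.011   0.04572    0.1473
  Change   -0.02018  -0.04035   0.06053
  Equil      0.9907  0.005363    0.2078
  solve Keq expr → x = 0.02018; check Q = 314.9
Then remove 0.07977 M of X.
Step 3:
                  A         G         X
  Initial    0.9907  0.005363     0.128
  Change  -0.001323 -0.002646  0.003969
  Equil      0.9894  0.002717     0.132
  solve Keq expr → x = 0.001323; check Q = 314.9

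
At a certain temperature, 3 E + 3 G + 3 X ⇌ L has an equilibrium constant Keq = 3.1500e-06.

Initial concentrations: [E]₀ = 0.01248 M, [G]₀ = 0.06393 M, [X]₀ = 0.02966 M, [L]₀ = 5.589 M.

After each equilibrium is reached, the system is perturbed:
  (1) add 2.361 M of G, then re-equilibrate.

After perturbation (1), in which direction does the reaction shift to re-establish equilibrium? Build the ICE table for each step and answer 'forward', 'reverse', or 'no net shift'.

Direction: forward

Q₀ = 4.2176e+14 vs Keq = 3.1500e-06 ⇒ Q>K, reverse
Step 1:
                   E          G          X          L
  Initial    0.01248    0.06393    0.02966      5.589
  Change       4.733      4.733      4.733     -1.578
  Equil        4.745      4.797      4.762      4.011
  solve Keq expr → x = -1.578; check Q = 3.1500e-06
Then add 2.361 M of G.
Step 2:
                   E          G          X          L
  Initial      4.745      7.158      4.762      4.011
  Change     -0.6402    -0.6402    -0.6402     0.2134
  Equil        4.105      6.517      4.122      4.225
  solve Keq expr → x = 0.2134; check Q = 3.1500e-06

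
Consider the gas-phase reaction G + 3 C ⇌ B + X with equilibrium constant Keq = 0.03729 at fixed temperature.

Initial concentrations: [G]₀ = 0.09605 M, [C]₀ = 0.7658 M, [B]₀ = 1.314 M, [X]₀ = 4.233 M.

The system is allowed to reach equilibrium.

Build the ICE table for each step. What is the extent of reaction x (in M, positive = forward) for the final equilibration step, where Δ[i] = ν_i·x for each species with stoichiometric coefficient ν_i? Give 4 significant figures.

Q₀ = 128.9 vs Keq = 0.03729 ⇒ Q>K, reverse
Step 1:
                  G         C         B         X
  init      0.09605    0.7658     1.314     4.233
  Δ          0.8819     2.646   -0.8819   -0.8819
  eq          0.978     3.412    0.4321     3.351
  solve Keq expr → x = -0.8819; check Q = 0.03729

x = -0.8819 M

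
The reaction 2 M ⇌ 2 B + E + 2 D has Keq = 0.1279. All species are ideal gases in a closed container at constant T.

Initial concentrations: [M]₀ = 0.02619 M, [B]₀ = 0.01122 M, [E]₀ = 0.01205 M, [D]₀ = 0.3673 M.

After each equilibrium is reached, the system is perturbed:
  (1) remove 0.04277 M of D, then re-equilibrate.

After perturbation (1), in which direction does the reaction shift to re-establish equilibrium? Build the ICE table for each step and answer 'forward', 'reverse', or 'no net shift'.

Direction: forward

Q₀ = 2.9836e-04 vs Keq = 0.1279 ⇒ Q<K, forward
Step 1:
                  M         B         E         D
  init      0.02619   0.01122   0.01205    0.3673
  Δ        -0.02095   0.02095   0.01047   0.02095
  eq       0.005241   0.03217   0.02252    0.3882
  solve Keq expr → x = 0.01047; check Q = 0.1279
Then remove 0.04277 M of D.
Step 2:
                  M         B         E         D
  init     0.005241   0.03217   0.02252    0.3455
  Δ       -4.7672e-04 4.7672e-04 2.3836e-04 4.7672e-04
  eq       0.004765   0.03265   0.02276     0.346
  solve Keq expr → x = 2.3836e-04; check Q = 0.1279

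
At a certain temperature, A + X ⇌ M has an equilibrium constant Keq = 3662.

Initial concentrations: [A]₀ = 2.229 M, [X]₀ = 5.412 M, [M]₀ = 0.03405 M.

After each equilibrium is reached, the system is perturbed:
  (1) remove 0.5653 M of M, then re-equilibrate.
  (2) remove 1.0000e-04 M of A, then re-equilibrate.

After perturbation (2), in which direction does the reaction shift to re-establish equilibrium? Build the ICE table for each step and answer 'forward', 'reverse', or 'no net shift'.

Direction: reverse

Q₀ = 0.002823 vs Keq = 3662 ⇒ Q<K, forward
Step 1:
                   A          X          M
  Initial      2.229      5.412    0.03405
  Change      -2.229     -2.229      2.229
  Equil   1.9412e-04      3.183      2.263
  solve Keq expr → x = 2.229; check Q = 3662
Then remove 0.5653 M of M.
Step 2:
                   A          X          M
  Initial 1.9412e-04      3.183      1.698
  Change  -4.8489e-05 -4.8489e-05 4.8489e-05
  Equil   1.4563e-04      3.183      1.698
  solve Keq expr → x = 4.8489e-05; check Q = 3662
Then remove 1.0000e-04 M of A.
Step 3:
                   A          X          M
  Initial 4.5634e-05      3.183      1.698
  Change  9.9987e-05 9.9987e-05 -9.9987e-05
  Equil   1.4562e-04      3.183      1.698
  solve Keq expr → x = -9.9987e-05; check Q = 3662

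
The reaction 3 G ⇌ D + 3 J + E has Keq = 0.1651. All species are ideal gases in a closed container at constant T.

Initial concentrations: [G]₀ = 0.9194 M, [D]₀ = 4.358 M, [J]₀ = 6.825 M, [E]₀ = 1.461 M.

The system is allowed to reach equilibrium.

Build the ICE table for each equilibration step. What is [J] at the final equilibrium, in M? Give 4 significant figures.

Q₀ = 2605 vs Keq = 0.1651 ⇒ Q>K, reverse
Step 1:
                    G           D           J           E
  Initial      0.9194       4.358       6.825       1.461
  Change        3.788      -1.263      -3.788      -1.263
  Equil         4.707       3.095       3.037      0.1985
  solve Keq expr → x = -1.263; check Q = 0.1651

[J]_eq = 3.037 M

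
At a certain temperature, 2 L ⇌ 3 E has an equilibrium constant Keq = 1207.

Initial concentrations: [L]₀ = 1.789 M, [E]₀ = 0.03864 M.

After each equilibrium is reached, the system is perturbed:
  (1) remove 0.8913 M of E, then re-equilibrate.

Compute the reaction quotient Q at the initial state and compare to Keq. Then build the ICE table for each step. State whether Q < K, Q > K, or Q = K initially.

Q₀ = 1.8026e-05; Q < K (proceeds forward)

Q₀ = 1.8026e-05 vs Keq = 1207 ⇒ Q<K, forward
Step 1:
                    L           E
  Initial       1.789     0.03864
  Change       -1.672       2.508
  Equil         0.117       2.547
  solve Keq expr → x = 0.836; check Q = 1207
Then remove 0.8913 M of E.
Step 2:
                    L           E
  Initial       0.117       1.655
  Change     -0.05135     0.07702
  Equil       0.06563       1.732
  solve Keq expr → x = 0.02567; check Q = 1207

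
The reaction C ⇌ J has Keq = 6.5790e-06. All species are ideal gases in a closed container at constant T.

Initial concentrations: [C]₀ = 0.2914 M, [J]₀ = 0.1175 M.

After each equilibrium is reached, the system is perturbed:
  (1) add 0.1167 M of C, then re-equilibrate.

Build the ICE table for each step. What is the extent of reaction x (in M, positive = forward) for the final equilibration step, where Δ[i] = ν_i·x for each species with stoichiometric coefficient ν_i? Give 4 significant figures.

Q₀ = 0.4032 vs Keq = 6.5790e-06 ⇒ Q>K, reverse
Step 1:
                    C           J
  I            0.2914      0.1175
  C            0.1175     -0.1175
  E            0.4089  2.6901e-06
  solve Keq expr → x = -0.1175; check Q = 6.5790e-06
Then add 0.1167 M of C.
Step 2:
                    C           J
  I            0.5256  2.6901e-06
  C       -7.6776e-07  7.6776e-07
  E            0.5256  3.4579e-06
  solve Keq expr → x = 7.6776e-07; check Q = 6.5790e-06

x = 7.6776e-07 M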